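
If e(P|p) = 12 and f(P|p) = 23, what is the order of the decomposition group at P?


|D_P| = e * f
= 12 * 23
= 276

276


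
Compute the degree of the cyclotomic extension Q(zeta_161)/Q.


The degree equals Euler's totient phi(161).
161 = 7 * 23
phi(161) = 132

132


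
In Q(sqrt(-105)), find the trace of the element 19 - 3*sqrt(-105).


Tr(a + b*sqrt(d)) = (a + b*sqrt(d)) + (a - b*sqrt(d)) = 2a
= 2 * (19)
= 38

38


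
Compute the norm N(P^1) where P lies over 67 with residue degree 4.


N(P^a) = p^(a*f)
= 67^(1*4)
= 67^4
= 20151121

20151121


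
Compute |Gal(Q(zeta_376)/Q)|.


|Gal(Q(zeta_376)/Q)| = phi(376)
= 184

184


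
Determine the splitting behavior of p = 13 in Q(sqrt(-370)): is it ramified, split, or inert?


K = Q(sqrt(-370)). Since d mod 4 = 2, disc(K) = -1480.
Check p | disc: -1480 mod 13 = 2.
p does not divide disc. Compute Legendre symbol (d/p):
7^((13-1)/2) mod 13 = -1
(d/p) = -1, so p is inert: (p) stays prime with e=1, f=2, g=1.
Therefore p is inert.

inert


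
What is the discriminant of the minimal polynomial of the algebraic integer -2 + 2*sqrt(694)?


The element -2 + 2*sqrt(694) has minimal polynomial:
x^2 + 4*x - 2772
Discriminant = (4)^2 - 4*(-2772)
= 16 + 11088
= 11104

11104


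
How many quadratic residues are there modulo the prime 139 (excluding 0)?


For prime p, the number of non-zero quadratic residues is (p-1)/2.
= (139-1)/2
= 69

69


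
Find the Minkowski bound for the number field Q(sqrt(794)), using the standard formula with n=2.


d = 794, d mod 4 = 2, so disc(K) = 4d = 3176; |disc(K)| = 3176
Real quadratic field, so n = 2, s = r2 = 0, r1 = 2
M = (n!/n^n) * (4/pi)^s * sqrt(|disc(K)|) = (2!/2^2) * (4/pi)^0 * sqrt(3176)
= 0.5 * 1.000000 * 56.356011
= 28.1780

28.1780


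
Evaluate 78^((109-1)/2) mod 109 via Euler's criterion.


p = 109 is prime and the exponent is (p-1)/2 = 54, so by Euler's criterion 78^54 = (78/109) = +1 or -1 mod 109.
Compute by square-and-multiply:
  54 = 32 + 16 + 4 + 2 (binary 110110)
  Repeated squaring mod 109: 78^1 = 78, 78^2 = 89, 78^4 = 73, 78^8 = 97, 78^16 = 35, 78^32 = 26
  78^54 = 78^32 * 78^16 * 78^4 * 78^2 = 26 * 35 * 73 * 89 mod 109
    26 * 35 = 910 = 38 mod 109
    38 * 73 = 2774 = 49 mod 109
    49 * 89 = 4361 = 1 mod 109
  78^54 = 1 mod 109
Result 1: 78 is a quadratic residue mod 109.
78^54 mod 109 = 1

1


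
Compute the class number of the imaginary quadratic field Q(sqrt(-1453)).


K = Q(sqrt(-1453)). d mod 4 = 3, so D = disc(K) = 4d = -5812
h(K) equals the number of primitive reduced positive-definite forms (a, b, c) = a*x^2 + b*x*y + c*y^2 with b^2 - 4ac = D,
where reduced means |b| <= a <= c, with b >= 0 whenever |b| = a or a = c, and primitive means gcd(a, b, c) = 1.
Reduced forces 3a^2 <= |D| = 5812, so 1 <= a <= 44; b must have the parity of D, and c = (b^2 - D)/(4a) must be an integer >= a.
Enumerate a = 1..44, b in [-a, a]:
  a=1: (1, 0, 1453)  [1]
  a=2: (2, 2, 727)  [1]
  a=3..12: none
  a=13: (13, -8, 113), (13, 8, 113)  [2]
  a=14..16: none
  a=17: (17, -6, 86), (17, 6, 86)  [2]
  a=18..25: none
  a=26: (26, -18, 59), (26, 18, 59)  [2]
  a=27..30: none
  a=31: (31, -4, 47), (31, 4, 47)  [2]
  a=32..33: none
  a=34: (34, -6, 43), (34, 6, 43)  [2]
  a=35..36: none
  a=37: (37, -16, 41), (37, 16, 41)  [2]
  a=38..44: none
Total reduced forms: 1 + 1 + 2 + 2 + 2 + 2 + 2 + 2 = 14
h = 14

14


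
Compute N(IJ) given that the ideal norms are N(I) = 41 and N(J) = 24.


N(IJ) = N(I) * N(J)
= 41 * 24
= 984

984


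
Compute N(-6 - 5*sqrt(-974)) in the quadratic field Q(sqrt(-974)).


N(a + b*sqrt(d)) = a^2 - d*b^2
= (-6)^2 - (-974)*(-5)^2
= 36 + 24350
= 24386

24386


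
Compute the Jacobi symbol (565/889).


Compute (565/889) via quadratic reciprocity:
  reciprocity: (565/889) -> +(889/565)
  reduce: (324/565)
  pull out 2: (2/565) = -1  (since 565 mod 8 = 5)
  pull out 2: (2/565) = -1  (since 565 mod 8 = 5)
  reciprocity: (81/565) -> +(565/81)
  reduce: (79/81)
  reciprocity: (79/81) -> +(81/79)
  reduce: (2/79)
  pull out 2: (2/79) = +1  (since 79 mod 8 = 7)
  (1/79) = 1
Product of signs = 1

1


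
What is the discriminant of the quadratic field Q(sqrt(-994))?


For K = Q(sqrt(d)) with d squarefree: disc(K) = d if d = 1 mod 4, and disc(K) = 4d if d = 2 or 3 mod 4.
Here d = -994, and d mod 4 = 2.
d = 2 mod 4, not 1 (O_K = Z[sqrt(d)]), so disc(K) = 4d = 4 * (-994) = -3976

-3976


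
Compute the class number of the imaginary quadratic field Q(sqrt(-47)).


K = Q(sqrt(-47)). d mod 4 = 1, so D = disc(K) = d = -47
h(K) equals the number of primitive reduced positive-definite forms (a, b, c) = a*x^2 + b*x*y + c*y^2 with b^2 - 4ac = D,
where reduced means |b| <= a <= c, with b >= 0 whenever |b| = a or a = c, and primitive means gcd(a, b, c) = 1.
Reduced forces 3a^2 <= |D| = 47, so 1 <= a <= 3; b must have the parity of D, and c = (b^2 - D)/(4a) must be an integer >= a.
Enumerate a = 1..3, b in [-a, a]:
  a=1: (1, 1, 12)  [1]
  a=2: (2, -1, 6), (2, 1, 6)  [2]
  a=3: (3, -1, 4), (3, 1, 4)  [2]
Total reduced forms: 1 + 2 + 2 = 5
h = 5

5


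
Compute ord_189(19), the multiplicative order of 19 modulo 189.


We want ord_189(19), the smallest k >= 1 with 19^k = 1 mod 189.
n = 189 = 3^3 * 7, phi(189) = 108; the order divides phi(n).
Divisors of 108: 1, 2, 3, 4, 6, 9, 12, 18, 27, 36, 54, 108
Repeated squaring mod 189: 19^1 = 19, 19^2 = 172, 19^4 = 100, 19^8 = 172, 19^16 = 100, 19^32 = 172, 19^64 = 100
Test divisors in increasing order:
  k=1: 19^1 = 19 mod 189
  k=2: 19^2 = 172 mod 189
  k=3: 19^3 = 172 * 19 = 55 mod 189
  k=4: 19^4 = 100 mod 189
  k=6: 19^6 = 100 * 172 = 1 mod 189  <- first divisor giving 1
Order = 6

6


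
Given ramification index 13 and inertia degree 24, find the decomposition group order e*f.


|D_P| = e * f
= 13 * 24
= 312

312


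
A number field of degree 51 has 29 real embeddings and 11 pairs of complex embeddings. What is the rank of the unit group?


By Dirichlet's unit theorem:
rank = r1 + r2 - 1
= 29 + 11 - 1
= 39

39


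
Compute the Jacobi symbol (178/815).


Compute (178/815) via quadratic reciprocity:
  pull out 2: (2/815) = +1  (since 815 mod 8 = 7)
  reciprocity: (89/815) -> +(815/89)
  reduce: (14/89)
  pull out 2: (2/89) = +1  (since 89 mod 8 = 1)
  reciprocity: (7/89) -> +(89/7)
  reduce: (5/7)
  reciprocity: (5/7) -> +(7/5)
  reduce: (2/5)
  pull out 2: (2/5) = -1  (since 5 mod 8 = 5)
  (1/5) = 1
Product of signs = -1

-1


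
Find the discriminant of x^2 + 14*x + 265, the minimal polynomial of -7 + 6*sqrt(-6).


The element -7 + 6*sqrt(-6) has minimal polynomial:
x^2 + 14*x + 265
Discriminant = (14)^2 - 4*(265)
= 196 - 1060
= -864

-864


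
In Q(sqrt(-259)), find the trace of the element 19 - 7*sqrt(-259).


Tr(a + b*sqrt(d)) = (a + b*sqrt(d)) + (a - b*sqrt(d)) = 2a
= 2 * (19)
= 38

38


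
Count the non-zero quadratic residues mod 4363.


For prime p, the number of non-zero quadratic residues is (p-1)/2.
= (4363-1)/2
= 2181

2181


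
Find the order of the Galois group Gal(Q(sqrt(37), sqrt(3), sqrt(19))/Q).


The 3 square roots of distinct primes are multiplicatively independent over Q,
so [K:Q] = 2^3 and Gal(K/Q) is isomorphic to (Z/2Z)^3.
|Gal| = 2^3 = 8

8


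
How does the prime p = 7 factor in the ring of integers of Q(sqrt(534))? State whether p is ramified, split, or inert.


K = Q(sqrt(534)). Since d mod 4 = 2, disc(K) = 2136.
Check p | disc: 2136 mod 7 = 1.
p does not divide disc. Compute Legendre symbol (d/p):
2^((7-1)/2) mod 7 = 1
(d/p) = 1, so p splits: (p) = P*P' with e=1, f=1, g=2.
Therefore p is split.

split


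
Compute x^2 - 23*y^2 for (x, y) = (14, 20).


x^2 - d*y^2
= 14^2 - 23*20^2
= 196 - 9200
= -9004

-9004


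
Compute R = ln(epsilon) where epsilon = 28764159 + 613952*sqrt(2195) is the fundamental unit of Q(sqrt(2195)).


epsilon = 28764159 + 613952*sqrt(2195)
= 5.7528e+07
R = ln(5.7528e+07)
= 17.8678

17.8678


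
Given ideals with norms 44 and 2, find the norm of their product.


N(IJ) = N(I) * N(J)
= 44 * 2
= 88

88


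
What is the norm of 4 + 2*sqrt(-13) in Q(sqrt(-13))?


N(a + b*sqrt(d)) = a^2 - d*b^2
= (4)^2 - (-13)*(2)^2
= 16 + 52
= 68

68


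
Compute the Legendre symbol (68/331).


p = 331 is prime, so compute (68/331) with the reciprocity algorithm (Jacobi-symbol steps: pull out 2s via (2/n), flip via reciprocity, reduce):
  pull out 2: (2/331) = -1  (since 331 mod 8 = 3)
  pull out 2: (2/331) = -1  (since 331 mod 8 = 3)
  reciprocity: (17/331) -> +(331/17)
  reduce: (8/17)
  pull out 2: (2/17) = +1  (since 17 mod 8 = 1)
  pull out 2: (2/17) = +1  (since 17 mod 8 = 1)
  pull out 2: (2/17) = +1  (since 17 mod 8 = 1)
  (1/17) = 1
Product of signs = 1
(68/331) = 1

1


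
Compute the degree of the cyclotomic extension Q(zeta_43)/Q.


The degree equals Euler's totient phi(43).
43 = 43
phi(43) = 42

42


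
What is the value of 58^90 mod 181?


p = 181 is prime and the exponent is (p-1)/2 = 90, so by Euler's criterion 58^90 = (58/181) = +1 or -1 mod 181.
Compute by square-and-multiply:
  90 = 64 + 16 + 8 + 2 (binary 1011010)
  Repeated squaring mod 181: 58^1 = 58, 58^2 = 106, 58^4 = 14, 58^8 = 15, 58^16 = 44, 58^32 = 126, 58^64 = 129
  58^90 = 58^64 * 58^16 * 58^8 * 58^2 = 129 * 44 * 15 * 106 mod 181
    129 * 44 = 5676 = 65 mod 181
    65 * 15 = 975 = 70 mod 181
    70 * 106 = 7420 = 180 mod 181
  58^90 = 180 mod 181
Result 180 = p - 1 = -1 mod 181: 58 is a quadratic non-residue mod 181. As a residue in [0, p-1] the value is 180.
58^90 mod 181 = 180

180


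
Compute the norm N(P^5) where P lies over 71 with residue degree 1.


N(P^a) = p^(a*f)
= 71^(5*1)
= 71^5
= 1804229351

1804229351


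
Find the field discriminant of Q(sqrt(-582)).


For K = Q(sqrt(d)) with d squarefree: disc(K) = d if d = 1 mod 4, and disc(K) = 4d if d = 2 or 3 mod 4.
Here d = -582, and d mod 4 = 2.
d = 2 mod 4, not 1 (O_K = Z[sqrt(d)]), so disc(K) = 4d = 4 * (-582) = -2328

-2328


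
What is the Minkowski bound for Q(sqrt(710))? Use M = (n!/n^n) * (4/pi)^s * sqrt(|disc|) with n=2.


d = 710, d mod 4 = 2, so disc(K) = 4d = 2840; |disc(K)| = 2840
Real quadratic field, so n = 2, s = r2 = 0, r1 = 2
M = (n!/n^n) * (4/pi)^s * sqrt(|disc(K)|) = (2!/2^2) * (4/pi)^0 * sqrt(2840)
= 0.5 * 1.000000 * 53.291650
= 26.6458

26.6458


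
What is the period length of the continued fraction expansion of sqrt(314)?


Run the CF algorithm for sqrt(314).
a_0 = floor(sqrt(314)) = 17; set m_0=0, q_0=1.
Recurrence: m' = q*a - m,  q' = (d - m'^2)/q,  a' = floor((a_0 + m')/q').
  step 1: m=17, q=25, a=1
  step 2: m=8, q=10, a=2
  step 3: m=12, q=17, a=1
  step 4: m=5, q=17, a=1
  step 5: m=12, q=10, a=2
  step 6: m=8, q=25, a=1
  step 7: m=17, q=1, a=34
a_7 = 2*a_0 = 34, so the period closes here.
sqrt(314) = [17; 1, 2, 1, 1, 2, 1, 34]
Period length = 7

7


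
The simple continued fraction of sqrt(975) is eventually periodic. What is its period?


Run the CF algorithm for sqrt(975).
a_0 = floor(sqrt(975)) = 31; set m_0=0, q_0=1.
Recurrence: m' = q*a - m,  q' = (d - m'^2)/q,  a' = floor((a_0 + m')/q').
  step 1: m=31, q=14, a=4
  step 2: m=25, q=25, a=2
  step 3: m=25, q=14, a=4
  step 4: m=31, q=1, a=62
a_4 = 2*a_0 = 62, so the period closes here.
sqrt(975) = [31; 4, 2, 4, 62]
Period length = 4

4


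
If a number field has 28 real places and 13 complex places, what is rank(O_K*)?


By Dirichlet's unit theorem:
rank = r1 + r2 - 1
= 28 + 13 - 1
= 40

40


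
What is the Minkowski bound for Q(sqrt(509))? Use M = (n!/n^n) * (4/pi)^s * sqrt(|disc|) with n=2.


d = 509, d mod 4 = 1, so disc(K) = d = 509; |disc(K)| = 509
Real quadratic field, so n = 2, s = r2 = 0, r1 = 2
M = (n!/n^n) * (4/pi)^s * sqrt(|disc(K)|) = (2!/2^2) * (4/pi)^0 * sqrt(509)
= 0.5 * 1.000000 * 22.561028
= 11.2805

11.2805


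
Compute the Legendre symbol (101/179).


p = 179 is prime, so compute (101/179) with the reciprocity algorithm (Jacobi-symbol steps: pull out 2s via (2/n), flip via reciprocity, reduce):
  reciprocity: (101/179) -> +(179/101)
  reduce: (78/101)
  pull out 2: (2/101) = -1  (since 101 mod 8 = 5)
  reciprocity: (39/101) -> +(101/39)
  reduce: (23/39)
  reciprocity: (23/39) -> -(39/23)
  reduce: (16/23)
  pull out 2: (2/23) = +1  (since 23 mod 8 = 7)
  pull out 2: (2/23) = +1  (since 23 mod 8 = 7)
  pull out 2: (2/23) = +1  (since 23 mod 8 = 7)
  pull out 2: (2/23) = +1  (since 23 mod 8 = 7)
  (1/23) = 1
Product of signs = 1
(101/179) = 1

1


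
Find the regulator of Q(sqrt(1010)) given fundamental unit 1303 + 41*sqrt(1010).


epsilon = 1303 + 41*sqrt(1010)
= 2606.0004
R = ln(2606.0004)
= 7.8656

7.8656


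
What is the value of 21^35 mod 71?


p = 71 is prime and the exponent is (p-1)/2 = 35, so by Euler's criterion 21^35 = (21/71) = +1 or -1 mod 71.
Compute by square-and-multiply:
  35 = 32 + 2 + 1 (binary 100011)
  Repeated squaring mod 71: 21^1 = 21, 21^2 = 15, 21^4 = 12, 21^8 = 2, 21^16 = 4, 21^32 = 16
  21^35 = 21^32 * 21^2 * 21^1 = 16 * 15 * 21 mod 71
    16 * 15 = 240 = 27 mod 71
    27 * 21 = 567 = 70 mod 71
  21^35 = 70 mod 71
Result 70 = p - 1 = -1 mod 71: 21 is a quadratic non-residue mod 71. As a residue in [0, p-1] the value is 70.
21^35 mod 71 = 70

70


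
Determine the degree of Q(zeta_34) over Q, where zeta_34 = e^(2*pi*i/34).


The degree equals Euler's totient phi(34).
34 = 2 * 17
phi(34) = 16

16


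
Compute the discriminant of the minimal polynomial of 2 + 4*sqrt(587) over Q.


The element 2 + 4*sqrt(587) has minimal polynomial:
x^2 - 4*x - 9388
Discriminant = (-4)^2 - 4*(-9388)
= 16 + 37552
= 37568

37568


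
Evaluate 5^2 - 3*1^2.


x^2 - d*y^2
= 5^2 - 3*1^2
= 25 - 3
= 22

22


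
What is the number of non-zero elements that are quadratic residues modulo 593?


For prime p, the number of non-zero quadratic residues is (p-1)/2.
= (593-1)/2
= 296

296


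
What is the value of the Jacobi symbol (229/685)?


Compute (229/685) via quadratic reciprocity:
  reciprocity: (229/685) -> +(685/229)
  reduce: (227/229)
  reciprocity: (227/229) -> +(229/227)
  reduce: (2/227)
  pull out 2: (2/227) = -1  (since 227 mod 8 = 3)
  (1/227) = 1
Product of signs = -1

-1


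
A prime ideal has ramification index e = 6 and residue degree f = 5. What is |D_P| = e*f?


|D_P| = e * f
= 6 * 5
= 30

30


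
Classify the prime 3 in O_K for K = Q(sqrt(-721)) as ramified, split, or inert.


K = Q(sqrt(-721)). Since d mod 4 = 3, disc(K) = -2884.
Check p | disc: -2884 mod 3 = 2.
p does not divide disc. Compute Legendre symbol (d/p):
2^((3-1)/2) mod 3 = -1
(d/p) = -1, so p is inert: (p) stays prime with e=1, f=2, g=1.
Therefore p is inert.

inert


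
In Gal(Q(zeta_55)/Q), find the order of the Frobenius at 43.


The Frobenius at p in Gal(Q(zeta_n)/Q) = (Z/nZ)* is the class of p, so its order is ord_55(43), the smallest k >= 1 with 43^k = 1 mod 55.
n = 55 = 5 * 11, phi(55) = 40; the order divides phi(n).
Divisors of 40: 1, 2, 4, 5, 8, 10, 20, 40
Repeated squaring mod 55: 43^1 = 43, 43^2 = 34, 43^4 = 1, 43^8 = 1, 43^16 = 1, 43^32 = 1
Test divisors in increasing order:
  k=1: 43^1 = 43 mod 55
  k=2: 43^2 = 34 mod 55
  k=4: 43^4 = 1 mod 55  <- first divisor giving 1
Order = 4

4


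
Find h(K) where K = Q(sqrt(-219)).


K = Q(sqrt(-219)). d mod 4 = 1, so D = disc(K) = d = -219
h(K) equals the number of primitive reduced positive-definite forms (a, b, c) = a*x^2 + b*x*y + c*y^2 with b^2 - 4ac = D,
where reduced means |b| <= a <= c, with b >= 0 whenever |b| = a or a = c, and primitive means gcd(a, b, c) = 1.
Reduced forces 3a^2 <= |D| = 219, so 1 <= a <= 8; b must have the parity of D, and c = (b^2 - D)/(4a) must be an integer >= a.
Enumerate a = 1..8, b in [-a, a]:
  a=1: (1, 1, 55)  [1]
  a=2: none
  a=3: (3, 3, 19)  [1]
  a=4: none
  a=5: (5, -1, 11), (5, 1, 11)  [2]
  a=6..8: none
Total reduced forms: 1 + 1 + 2 = 4
h = 4

4


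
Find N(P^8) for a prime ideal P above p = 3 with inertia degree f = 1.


N(P^a) = p^(a*f)
= 3^(8*1)
= 3^8
= 6561

6561


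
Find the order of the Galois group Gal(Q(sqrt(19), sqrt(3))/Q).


The 2 square roots of distinct primes are multiplicatively independent over Q,
so [K:Q] = 2^2 and Gal(K/Q) is isomorphic to (Z/2Z)^2.
|Gal| = 2^2 = 4

4


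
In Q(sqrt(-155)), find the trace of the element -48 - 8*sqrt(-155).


Tr(a + b*sqrt(d)) = (a + b*sqrt(d)) + (a - b*sqrt(d)) = 2a
= 2 * (-48)
= -96

-96


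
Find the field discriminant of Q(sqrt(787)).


For K = Q(sqrt(d)) with d squarefree: disc(K) = d if d = 1 mod 4, and disc(K) = 4d if d = 2 or 3 mod 4.
Here d = 787, and d mod 4 = 3.
d = 3 mod 4, not 1 (O_K = Z[sqrt(d)]), so disc(K) = 4d = 4 * (787) = 3148

3148


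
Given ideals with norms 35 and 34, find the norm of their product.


N(IJ) = N(I) * N(J)
= 35 * 34
= 1190

1190


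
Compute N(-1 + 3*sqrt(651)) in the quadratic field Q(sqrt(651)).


N(a + b*sqrt(d)) = a^2 - d*b^2
= (-1)^2 - (651)*(3)^2
= 1 - 5859
= -5858

-5858


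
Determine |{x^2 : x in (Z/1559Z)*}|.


For prime p, the number of non-zero quadratic residues is (p-1)/2.
= (1559-1)/2
= 779

779


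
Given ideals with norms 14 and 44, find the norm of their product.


N(IJ) = N(I) * N(J)
= 14 * 44
= 616

616


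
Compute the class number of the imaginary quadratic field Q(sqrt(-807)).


K = Q(sqrt(-807)). d mod 4 = 1, so D = disc(K) = d = -807
h(K) equals the number of primitive reduced positive-definite forms (a, b, c) = a*x^2 + b*x*y + c*y^2 with b^2 - 4ac = D,
where reduced means |b| <= a <= c, with b >= 0 whenever |b| = a or a = c, and primitive means gcd(a, b, c) = 1.
Reduced forces 3a^2 <= |D| = 807, so 1 <= a <= 16; b must have the parity of D, and c = (b^2 - D)/(4a) must be an integer >= a.
Enumerate a = 1..16, b in [-a, a]:
  a=1: (1, 1, 202)  [1]
  a=2: (2, -1, 101), (2, 1, 101)  [2]
  a=3: (3, 3, 68)  [1]
  a=4: (4, -3, 51), (4, 3, 51)  [2]
  a=5: none
  a=6: (6, -3, 34), (6, 3, 34)  [2]
  a=7: none
  a=8: (8, -5, 26), (8, 5, 26)  [2]
  a=9..11: none
  a=12: (12, -3, 17), (12, 3, 17)  [2]
  a=13: (13, -5, 16), (13, 5, 16)  [2]
  a=14..16: none
Total reduced forms: 1 + 2 + 1 + 2 + 2 + 2 + 2 + 2 = 14
h = 14

14


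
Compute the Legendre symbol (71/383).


p = 383 is prime, so compute (71/383) with the reciprocity algorithm (Jacobi-symbol steps: pull out 2s via (2/n), flip via reciprocity, reduce):
  reciprocity: (71/383) -> -(383/71)
  reduce: (28/71)
  pull out 2: (2/71) = +1  (since 71 mod 8 = 7)
  pull out 2: (2/71) = +1  (since 71 mod 8 = 7)
  reciprocity: (7/71) -> -(71/7)
  reduce: (1/7)
  (1/7) = 1
Product of signs = 1
(71/383) = 1

1


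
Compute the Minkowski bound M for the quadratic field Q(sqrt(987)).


d = 987, d mod 4 = 3, so disc(K) = 4d = 3948; |disc(K)| = 3948
Real quadratic field, so n = 2, s = r2 = 0, r1 = 2
M = (n!/n^n) * (4/pi)^s * sqrt(|disc(K)|) = (2!/2^2) * (4/pi)^0 * sqrt(3948)
= 0.5 * 1.000000 * 62.833112
= 31.4166

31.4166


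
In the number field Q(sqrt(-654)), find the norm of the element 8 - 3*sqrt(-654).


N(a + b*sqrt(d)) = a^2 - d*b^2
= (8)^2 - (-654)*(-3)^2
= 64 + 5886
= 5950

5950


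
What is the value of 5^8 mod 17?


p = 17 is prime and the exponent is (p-1)/2 = 8, so by Euler's criterion 5^8 = (5/17) = +1 or -1 mod 17.
Compute by square-and-multiply:
  8 = 8 (binary 1000)
  Repeated squaring mod 17: 5^1 = 5, 5^2 = 8, 5^4 = 13, 5^8 = 16
  5^8 = 16 mod 17
Result 16 = p - 1 = -1 mod 17: 5 is a quadratic non-residue mod 17. As a residue in [0, p-1] the value is 16.
5^8 mod 17 = 16

16


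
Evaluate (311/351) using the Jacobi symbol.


Compute (311/351) via quadratic reciprocity:
  reciprocity: (311/351) -> -(351/311)
  reduce: (40/311)
  pull out 2: (2/311) = +1  (since 311 mod 8 = 7)
  pull out 2: (2/311) = +1  (since 311 mod 8 = 7)
  pull out 2: (2/311) = +1  (since 311 mod 8 = 7)
  reciprocity: (5/311) -> +(311/5)
  reduce: (1/5)
  (1/5) = 1
Product of signs = -1

-1


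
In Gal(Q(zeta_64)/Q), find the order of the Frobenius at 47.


The Frobenius at p in Gal(Q(zeta_n)/Q) = (Z/nZ)* is the class of p, so its order is ord_64(47), the smallest k >= 1 with 47^k = 1 mod 64.
n = 64 = 2^6, phi(64) = 32; the order divides phi(n).
Divisors of 32: 1, 2, 4, 8, 16, 32
Repeated squaring mod 64: 47^1 = 47, 47^2 = 33, 47^4 = 1, 47^8 = 1, 47^16 = 1, 47^32 = 1
Test divisors in increasing order:
  k=1: 47^1 = 47 mod 64
  k=2: 47^2 = 33 mod 64
  k=4: 47^4 = 1 mod 64  <- first divisor giving 1
Order = 4

4


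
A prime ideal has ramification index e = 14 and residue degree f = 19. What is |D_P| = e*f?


|D_P| = e * f
= 14 * 19
= 266

266


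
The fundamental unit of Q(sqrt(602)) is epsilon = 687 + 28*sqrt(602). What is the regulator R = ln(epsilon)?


epsilon = 687 + 28*sqrt(602)
= 1373.9993
R = ln(1373.9993)
= 7.2255

7.2255


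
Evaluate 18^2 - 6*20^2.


x^2 - d*y^2
= 18^2 - 6*20^2
= 324 - 2400
= -2076

-2076


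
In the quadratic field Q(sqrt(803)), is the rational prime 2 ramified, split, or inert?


K = Q(sqrt(803)). Since d mod 4 = 3, disc(K) = 3212.
Check p | disc: 3212 mod 2 = 0.
p divides disc, so p ramifies: (p) = P^2 with e=2, f=1, g=1.
Therefore p is ramified.

ramified


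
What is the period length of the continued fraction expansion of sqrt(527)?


Run the CF algorithm for sqrt(527).
a_0 = floor(sqrt(527)) = 22; set m_0=0, q_0=1.
Recurrence: m' = q*a - m,  q' = (d - m'^2)/q,  a' = floor((a_0 + m')/q').
  step 1: m=22, q=43, a=1
  step 2: m=21, q=2, a=21
  step 3: m=21, q=43, a=1
  step 4: m=22, q=1, a=44
a_4 = 2*a_0 = 44, so the period closes here.
sqrt(527) = [22; 1, 21, 1, 44]
Period length = 4

4


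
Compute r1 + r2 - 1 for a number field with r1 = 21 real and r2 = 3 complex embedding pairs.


By Dirichlet's unit theorem:
rank = r1 + r2 - 1
= 21 + 3 - 1
= 23

23


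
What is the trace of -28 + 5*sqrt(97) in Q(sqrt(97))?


Tr(a + b*sqrt(d)) = (a + b*sqrt(d)) + (a - b*sqrt(d)) = 2a
= 2 * (-28)
= -56

-56


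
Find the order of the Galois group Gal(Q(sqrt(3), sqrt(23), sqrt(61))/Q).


The 3 square roots of distinct primes are multiplicatively independent over Q,
so [K:Q] = 2^3 and Gal(K/Q) is isomorphic to (Z/2Z)^3.
|Gal| = 2^3 = 8

8


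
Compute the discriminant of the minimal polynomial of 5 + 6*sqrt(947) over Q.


The element 5 + 6*sqrt(947) has minimal polynomial:
x^2 - 10*x - 34067
Discriminant = (-10)^2 - 4*(-34067)
= 100 + 136268
= 136368

136368


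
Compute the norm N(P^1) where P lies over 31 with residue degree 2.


N(P^a) = p^(a*f)
= 31^(1*2)
= 31^2
= 961

961


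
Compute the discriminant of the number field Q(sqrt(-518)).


For K = Q(sqrt(d)) with d squarefree: disc(K) = d if d = 1 mod 4, and disc(K) = 4d if d = 2 or 3 mod 4.
Here d = -518, and d mod 4 = 2.
d = 2 mod 4, not 1 (O_K = Z[sqrt(d)]), so disc(K) = 4d = 4 * (-518) = -2072

-2072


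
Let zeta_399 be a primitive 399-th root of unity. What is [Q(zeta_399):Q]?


The degree equals Euler's totient phi(399).
399 = 3 * 7 * 19
phi(399) = 216

216


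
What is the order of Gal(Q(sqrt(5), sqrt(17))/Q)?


The 2 square roots of distinct primes are multiplicatively independent over Q,
so [K:Q] = 2^2 and Gal(K/Q) is isomorphic to (Z/2Z)^2.
|Gal| = 2^2 = 4

4


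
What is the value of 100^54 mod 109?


p = 109 is prime and the exponent is (p-1)/2 = 54, so by Euler's criterion 100^54 = (100/109) = +1 or -1 mod 109.
Compute by square-and-multiply:
  54 = 32 + 16 + 4 + 2 (binary 110110)
  Repeated squaring mod 109: 100^1 = 100, 100^2 = 81, 100^4 = 21, 100^8 = 5, 100^16 = 25, 100^32 = 80
  100^54 = 100^32 * 100^16 * 100^4 * 100^2 = 80 * 25 * 21 * 81 mod 109
    80 * 25 = 2000 = 38 mod 109
    38 * 21 = 798 = 35 mod 109
    35 * 81 = 2835 = 1 mod 109
  100^54 = 1 mod 109
Result 1: 100 is a quadratic residue mod 109.
100^54 mod 109 = 1

1


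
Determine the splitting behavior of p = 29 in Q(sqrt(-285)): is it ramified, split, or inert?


K = Q(sqrt(-285)). Since d mod 4 = 3, disc(K) = -1140.
Check p | disc: -1140 mod 29 = 20.
p does not divide disc. Compute Legendre symbol (d/p):
5^((29-1)/2) mod 29 = 1
(d/p) = 1, so p splits: (p) = P*P' with e=1, f=1, g=2.
Therefore p is split.

split


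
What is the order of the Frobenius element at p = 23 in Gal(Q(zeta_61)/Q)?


The Frobenius at p in Gal(Q(zeta_n)/Q) = (Z/nZ)* is the class of p, so its order is ord_61(23), the smallest k >= 1 with 23^k = 1 mod 61.
n = 61 = 61, phi(61) = 60; the order divides phi(n).
Divisors of 60: 1, 2, 3, 4, 5, 6, 10, 12, 15, 20, 30, 60
Repeated squaring mod 61: 23^1 = 23, 23^2 = 41, 23^4 = 34, 23^8 = 58, 23^16 = 9, 23^32 = 20
Test divisors in increasing order:
  k=1: 23^1 = 23 mod 61
  k=2: 23^2 = 41 mod 61
  k=3: 23^3 = 41 * 23 = 28 mod 61
  k=4: 23^4 = 34 mod 61
  k=5: 23^5 = 34 * 23 = 50 mod 61
  k=6: 23^6 = 34 * 41 = 52 mod 61
  k=10: 23^10 = 58 * 41 = 60 mod 61
  k=12: 23^12 = 58 * 34 = 20 mod 61
  k=15: 23^15 = 58 * 34 * 41 * 23 = 11 mod 61
  k=20: 23^20 = 9 * 34 = 1 mod 61  <- first divisor giving 1
Order = 20

20


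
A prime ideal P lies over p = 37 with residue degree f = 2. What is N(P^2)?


N(P^a) = p^(a*f)
= 37^(2*2)
= 37^4
= 1874161

1874161


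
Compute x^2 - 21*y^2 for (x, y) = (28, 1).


x^2 - d*y^2
= 28^2 - 21*1^2
= 784 - 21
= 763

763


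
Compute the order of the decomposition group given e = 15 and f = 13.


|D_P| = e * f
= 15 * 13
= 195

195


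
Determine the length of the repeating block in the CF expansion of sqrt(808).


Run the CF algorithm for sqrt(808).
a_0 = floor(sqrt(808)) = 28; set m_0=0, q_0=1.
Recurrence: m' = q*a - m,  q' = (d - m'^2)/q,  a' = floor((a_0 + m')/q').
  step 1: m=28, q=24, a=2
  step 2: m=20, q=17, a=2
  step 3: m=14, q=36, a=1
  step 4: m=22, q=9, a=5
  step 5: m=23, q=31, a=1
  step 6: m=8, q=24, a=1
  step 7: m=16, q=23, a=1
  step 8: m=7, q=33, a=1
  step 9: m=26, q=4, a=13
  step 10: m=26, q=33, a=1
  step 11: m=7, q=23, a=1
  step 12: m=16, q=24, a=1
  step 13: m=8, q=31, a=1
  step 14: m=23, q=9, a=5
  step 15: m=22, q=36, a=1
  step 16: m=14, q=17, a=2
  step 17: m=20, q=24, a=2
  step 18: m=28, q=1, a=56
a_18 = 2*a_0 = 56, so the period closes here.
sqrt(808) = [28; 2, 2, 1, 5, 1, 1, 1, 1, 13, 1, 1, 1, 1, 5, 1, 2, 2, 56]
Period length = 18

18


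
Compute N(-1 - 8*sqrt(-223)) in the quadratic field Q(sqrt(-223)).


N(a + b*sqrt(d)) = a^2 - d*b^2
= (-1)^2 - (-223)*(-8)^2
= 1 + 14272
= 14273

14273


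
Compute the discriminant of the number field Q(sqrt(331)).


For K = Q(sqrt(d)) with d squarefree: disc(K) = d if d = 1 mod 4, and disc(K) = 4d if d = 2 or 3 mod 4.
Here d = 331, and d mod 4 = 3.
d = 3 mod 4, not 1 (O_K = Z[sqrt(d)]), so disc(K) = 4d = 4 * (331) = 1324

1324


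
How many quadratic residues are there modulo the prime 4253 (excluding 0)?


For prime p, the number of non-zero quadratic residues is (p-1)/2.
= (4253-1)/2
= 2126

2126


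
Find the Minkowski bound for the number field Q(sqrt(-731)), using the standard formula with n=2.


d = -731, d mod 4 = 1, so disc(K) = d = -731; |disc(K)| = 731
Imaginary quadratic field, so n = 2, s = r2 = 1, r1 = 0
M = (n!/n^n) * (4/pi)^s * sqrt(|disc(K)|) = (2!/2^2) * (4/pi)^1 * sqrt(731)
= 0.5 * 1.273240 * 27.037012
= 17.2123

17.2123


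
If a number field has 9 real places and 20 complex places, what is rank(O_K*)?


By Dirichlet's unit theorem:
rank = r1 + r2 - 1
= 9 + 20 - 1
= 28

28


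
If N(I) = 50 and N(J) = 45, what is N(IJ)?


N(IJ) = N(I) * N(J)
= 50 * 45
= 2250

2250


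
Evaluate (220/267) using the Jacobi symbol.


Compute (220/267) via quadratic reciprocity:
  pull out 2: (2/267) = -1  (since 267 mod 8 = 3)
  pull out 2: (2/267) = -1  (since 267 mod 8 = 3)
  reciprocity: (55/267) -> -(267/55)
  reduce: (47/55)
  reciprocity: (47/55) -> -(55/47)
  reduce: (8/47)
  pull out 2: (2/47) = +1  (since 47 mod 8 = 7)
  pull out 2: (2/47) = +1  (since 47 mod 8 = 7)
  pull out 2: (2/47) = +1  (since 47 mod 8 = 7)
  (1/47) = 1
Product of signs = 1

1


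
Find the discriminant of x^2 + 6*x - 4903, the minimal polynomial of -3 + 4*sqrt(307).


The element -3 + 4*sqrt(307) has minimal polynomial:
x^2 + 6*x - 4903
Discriminant = (6)^2 - 4*(-4903)
= 36 + 19612
= 19648

19648


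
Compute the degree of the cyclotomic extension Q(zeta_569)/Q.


The degree equals Euler's totient phi(569).
569 = 569
phi(569) = 568

568


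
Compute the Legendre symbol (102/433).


p = 433 is prime, so compute (102/433) with the reciprocity algorithm (Jacobi-symbol steps: pull out 2s via (2/n), flip via reciprocity, reduce):
  pull out 2: (2/433) = +1  (since 433 mod 8 = 1)
  reciprocity: (51/433) -> +(433/51)
  reduce: (25/51)
  reciprocity: (25/51) -> +(51/25)
  reduce: (1/25)
  (1/25) = 1
Product of signs = 1
(102/433) = 1

1


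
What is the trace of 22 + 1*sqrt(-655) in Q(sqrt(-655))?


Tr(a + b*sqrt(d)) = (a + b*sqrt(d)) + (a - b*sqrt(d)) = 2a
= 2 * (22)
= 44

44


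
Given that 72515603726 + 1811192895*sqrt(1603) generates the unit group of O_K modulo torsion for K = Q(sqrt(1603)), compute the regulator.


epsilon = 72515603726 + 1811192895*sqrt(1603)
= 1.4503e+11
R = ln(1.4503e+11)
= 25.7002

25.7002


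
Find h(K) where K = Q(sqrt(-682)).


K = Q(sqrt(-682)). d mod 4 = 2, so D = disc(K) = 4d = -2728
h(K) equals the number of primitive reduced positive-definite forms (a, b, c) = a*x^2 + b*x*y + c*y^2 with b^2 - 4ac = D,
where reduced means |b| <= a <= c, with b >= 0 whenever |b| = a or a = c, and primitive means gcd(a, b, c) = 1.
Reduced forces 3a^2 <= |D| = 2728, so 1 <= a <= 30; b must have the parity of D, and c = (b^2 - D)/(4a) must be an integer >= a.
Enumerate a = 1..30, b in [-a, a]:
  a=1: (1, 0, 682)  [1]
  a=2: (2, 0, 341)  [1]
  a=3..6: none
  a=7: (7, -4, 98), (7, 4, 98)  [2]
  a=8..10: none
  a=11: (11, 0, 62)  [1]
  a=12..13: none
  a=14: (14, -4, 49), (14, 4, 49)  [2]
  a=15..16: none
  a=17: (17, -14, 43), (17, 14, 43)  [2]
  a=18..21: none
  a=22: (22, 0, 31)  [1]
  a=23: (23, -20, 34), (23, 20, 34)  [2]
  a=24..30: none
Total reduced forms: 1 + 1 + 2 + 1 + 2 + 2 + 1 + 2 = 12
h = 12

12


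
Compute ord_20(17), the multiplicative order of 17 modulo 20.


We want ord_20(17), the smallest k >= 1 with 17^k = 1 mod 20.
n = 20 = 2^2 * 5, phi(20) = 8; the order divides phi(n).
Divisors of 8: 1, 2, 4, 8
Repeated squaring mod 20: 17^1 = 17, 17^2 = 9, 17^4 = 1, 17^8 = 1
Test divisors in increasing order:
  k=1: 17^1 = 17 mod 20
  k=2: 17^2 = 9 mod 20
  k=4: 17^4 = 1 mod 20  <- first divisor giving 1
Order = 4

4


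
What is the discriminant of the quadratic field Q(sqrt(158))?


For K = Q(sqrt(d)) with d squarefree: disc(K) = d if d = 1 mod 4, and disc(K) = 4d if d = 2 or 3 mod 4.
Here d = 158, and d mod 4 = 2.
d = 2 mod 4, not 1 (O_K = Z[sqrt(d)]), so disc(K) = 4d = 4 * (158) = 632

632


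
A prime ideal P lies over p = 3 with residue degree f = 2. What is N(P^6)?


N(P^a) = p^(a*f)
= 3^(6*2)
= 3^12
= 531441

531441


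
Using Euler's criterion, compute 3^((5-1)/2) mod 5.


p = 5 is prime and the exponent is (p-1)/2 = 2, so by Euler's criterion 3^2 = (3/5) = +1 or -1 mod 5.
Compute by square-and-multiply:
  2 = 2 (binary 10)
  Repeated squaring mod 5: 3^1 = 3, 3^2 = 4
  3^2 = 4 mod 5
Result 4 = p - 1 = -1 mod 5: 3 is a quadratic non-residue mod 5. As a residue in [0, p-1] the value is 4.
3^2 mod 5 = 4

4


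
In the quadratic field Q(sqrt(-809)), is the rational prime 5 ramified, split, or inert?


K = Q(sqrt(-809)). Since d mod 4 = 3, disc(K) = -3236.
Check p | disc: -3236 mod 5 = 4.
p does not divide disc. Compute Legendre symbol (d/p):
1^((5-1)/2) mod 5 = 1
(d/p) = 1, so p splits: (p) = P*P' with e=1, f=1, g=2.
Therefore p is split.

split


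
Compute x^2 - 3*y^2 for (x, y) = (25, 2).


x^2 - d*y^2
= 25^2 - 3*2^2
= 625 - 12
= 613

613


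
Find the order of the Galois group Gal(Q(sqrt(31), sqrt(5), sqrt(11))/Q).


The 3 square roots of distinct primes are multiplicatively independent over Q,
so [K:Q] = 2^3 and Gal(K/Q) is isomorphic to (Z/2Z)^3.
|Gal| = 2^3 = 8

8


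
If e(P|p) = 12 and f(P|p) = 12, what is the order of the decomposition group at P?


|D_P| = e * f
= 12 * 12
= 144

144


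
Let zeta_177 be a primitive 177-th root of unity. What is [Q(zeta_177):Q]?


The degree equals Euler's totient phi(177).
177 = 3 * 59
phi(177) = 116

116


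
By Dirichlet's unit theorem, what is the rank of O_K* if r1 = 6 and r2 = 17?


By Dirichlet's unit theorem:
rank = r1 + r2 - 1
= 6 + 17 - 1
= 22

22


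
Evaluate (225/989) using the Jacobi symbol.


Compute (225/989) via quadratic reciprocity:
  reciprocity: (225/989) -> +(989/225)
  reduce: (89/225)
  reciprocity: (89/225) -> +(225/89)
  reduce: (47/89)
  reciprocity: (47/89) -> +(89/47)
  reduce: (42/47)
  pull out 2: (2/47) = +1  (since 47 mod 8 = 7)
  reciprocity: (21/47) -> +(47/21)
  reduce: (5/21)
  reciprocity: (5/21) -> +(21/5)
  reduce: (1/5)
  (1/5) = 1
Product of signs = 1

1


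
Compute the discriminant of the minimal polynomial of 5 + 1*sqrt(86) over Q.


The element 5 + 1*sqrt(86) has minimal polynomial:
x^2 - 10*x - 61
Discriminant = (-10)^2 - 4*(-61)
= 100 + 244
= 344

344


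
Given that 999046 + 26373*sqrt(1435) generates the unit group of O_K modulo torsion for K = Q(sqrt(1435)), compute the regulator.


epsilon = 999046 + 26373*sqrt(1435)
= 1.9981e+06
R = ln(1.9981e+06)
= 14.5077

14.5077


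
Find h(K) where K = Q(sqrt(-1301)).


K = Q(sqrt(-1301)). d mod 4 = 3, so D = disc(K) = 4d = -5204
h(K) equals the number of primitive reduced positive-definite forms (a, b, c) = a*x^2 + b*x*y + c*y^2 with b^2 - 4ac = D,
where reduced means |b| <= a <= c, with b >= 0 whenever |b| = a or a = c, and primitive means gcd(a, b, c) = 1.
Reduced forces 3a^2 <= |D| = 5204, so 1 <= a <= 41; b must have the parity of D, and c = (b^2 - D)/(4a) must be an integer >= a.
Enumerate a = 1..41, b in [-a, a]:
  a=1: (1, 0, 1301)  [1]
  a=2: (2, 2, 651)  [1]
  a=3: (3, -2, 434), (3, 2, 434)  [2]
  a=4: none
  a=5: (5, -4, 261), (5, 4, 261)  [2]
  a=6: (6, -2, 217), (6, 2, 217)  [2]
  a=7: (7, -2, 186), (7, 2, 186)  [2]
  a=8: none
  a=9: (9, -4, 145), (9, 4, 145)  [2]
  a=10: (10, -6, 131), (10, 6, 131)  [2]
  a=11..12: none
  a=13: (13, -10, 102), (13, 10, 102)  [2]
  a=14: (14, -2, 93), (14, 2, 93)  [2]
  a=15: (15, -14, 90), (15, -4, 87), (15, 4, 87), (15, 14, 90)  [4]
  a=16: none
  a=17: (17, -10, 78), (17, 10, 78)  [2]
  a=18: (18, -14, 75), (18, 14, 75)  [2]
  a=19..20: none
  a=21: (21, -16, 65), (21, -2, 62), (21, 2, 62), (21, 16, 65)  [4]
  a=22..24: none
  a=25: (25, -14, 54), (25, 14, 54)  [2]
  a=26: (26, -10, 51), (26, 10, 51)  [2]
  a=27: (27, -14, 50), (27, 14, 50)  [2]
  a=28: none
  a=29: (29, -4, 45), (29, 4, 45)  [2]
  a=30: (30, -26, 49), (30, -14, 45), (30, 14, 45), (30, 26, 49)  [4]
  a=31: (31, -2, 42), (31, 2, 42)  [2]
  a=32..33: none
  a=34: (34, -10, 39), (34, 10, 39)  [2]
  a=35: (35, -26, 42), (35, -16, 39), (35, 16, 39), (35, 26, 42)  [4]
  a=36..41: none
Total reduced forms: 1 + 1 + 2 + 2 + 2 + 2 + 2 + 2 + 2 + 2 + 4 + 2 + 2 + 4 + 2 + 2 + 2 + 2 + 4 + 2 + 2 + 4 = 50
h = 50

50


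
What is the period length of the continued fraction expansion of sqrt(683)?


Run the CF algorithm for sqrt(683).
a_0 = floor(sqrt(683)) = 26; set m_0=0, q_0=1.
Recurrence: m' = q*a - m,  q' = (d - m'^2)/q,  a' = floor((a_0 + m')/q').
  step 1: m=26, q=7, a=7
  step 2: m=23, q=22, a=2
  step 3: m=21, q=11, a=4
  step 4: m=23, q=14, a=3
  step 5: m=19, q=23, a=1
  step 6: m=4, q=29, a=1
  step 7: m=25, q=2, a=25
  step 8: m=25, q=29, a=1
  step 9: m=4, q=23, a=1
  step 10: m=19, q=14, a=3
  step 11: m=23, q=11, a=4
  step 12: m=21, q=22, a=2
  step 13: m=23, q=7, a=7
  step 14: m=26, q=1, a=52
a_14 = 2*a_0 = 52, so the period closes here.
sqrt(683) = [26; 7, 2, 4, 3, 1, 1, 25, 1, 1, 3, 4, 2, 7, 52]
Period length = 14

14


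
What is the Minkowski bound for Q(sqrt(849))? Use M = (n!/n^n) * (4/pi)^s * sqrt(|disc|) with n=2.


d = 849, d mod 4 = 1, so disc(K) = d = 849; |disc(K)| = 849
Real quadratic field, so n = 2, s = r2 = 0, r1 = 2
M = (n!/n^n) * (4/pi)^s * sqrt(|disc(K)|) = (2!/2^2) * (4/pi)^0 * sqrt(849)
= 0.5 * 1.000000 * 29.137605
= 14.5688

14.5688


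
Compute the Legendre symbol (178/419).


p = 419 is prime, so compute (178/419) with the reciprocity algorithm (Jacobi-symbol steps: pull out 2s via (2/n), flip via reciprocity, reduce):
  pull out 2: (2/419) = -1  (since 419 mod 8 = 3)
  reciprocity: (89/419) -> +(419/89)
  reduce: (63/89)
  reciprocity: (63/89) -> +(89/63)
  reduce: (26/63)
  pull out 2: (2/63) = +1  (since 63 mod 8 = 7)
  reciprocity: (13/63) -> +(63/13)
  reduce: (11/13)
  reciprocity: (11/13) -> +(13/11)
  reduce: (2/11)
  pull out 2: (2/11) = -1  (since 11 mod 8 = 3)
  (1/11) = 1
Product of signs = 1
(178/419) = 1

1


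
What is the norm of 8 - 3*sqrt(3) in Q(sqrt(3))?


N(a + b*sqrt(d)) = a^2 - d*b^2
= (8)^2 - (3)*(-3)^2
= 64 - 27
= 37

37


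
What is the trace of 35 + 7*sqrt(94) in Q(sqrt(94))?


Tr(a + b*sqrt(d)) = (a + b*sqrt(d)) + (a - b*sqrt(d)) = 2a
= 2 * (35)
= 70

70


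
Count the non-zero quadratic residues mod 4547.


For prime p, the number of non-zero quadratic residues is (p-1)/2.
= (4547-1)/2
= 2273

2273


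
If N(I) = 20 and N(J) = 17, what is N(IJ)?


N(IJ) = N(I) * N(J)
= 20 * 17
= 340

340


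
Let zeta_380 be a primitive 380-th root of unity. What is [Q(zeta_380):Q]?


The degree equals Euler's totient phi(380).
380 = 2^2 * 5 * 19
phi(380) = 144

144


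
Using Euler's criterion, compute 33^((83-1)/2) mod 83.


p = 83 is prime and the exponent is (p-1)/2 = 41, so by Euler's criterion 33^41 = (33/83) = +1 or -1 mod 83.
Compute by square-and-multiply:
  41 = 32 + 8 + 1 (binary 101001)
  Repeated squaring mod 83: 33^1 = 33, 33^2 = 10, 33^4 = 17, 33^8 = 40, 33^16 = 23, 33^32 = 31
  33^41 = 33^32 * 33^8 * 33^1 = 31 * 40 * 33 mod 83
    31 * 40 = 1240 = 78 mod 83
    78 * 33 = 2574 = 1 mod 83
  33^41 = 1 mod 83
Result 1: 33 is a quadratic residue mod 83.
33^41 mod 83 = 1

1


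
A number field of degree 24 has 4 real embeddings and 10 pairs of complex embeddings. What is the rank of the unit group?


By Dirichlet's unit theorem:
rank = r1 + r2 - 1
= 4 + 10 - 1
= 13

13


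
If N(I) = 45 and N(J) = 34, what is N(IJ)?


N(IJ) = N(I) * N(J)
= 45 * 34
= 1530

1530


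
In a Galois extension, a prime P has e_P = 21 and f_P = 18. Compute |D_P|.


|D_P| = e * f
= 21 * 18
= 378

378


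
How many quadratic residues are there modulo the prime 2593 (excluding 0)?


For prime p, the number of non-zero quadratic residues is (p-1)/2.
= (2593-1)/2
= 1296

1296


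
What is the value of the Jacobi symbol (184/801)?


Compute (184/801) via quadratic reciprocity:
  pull out 2: (2/801) = +1  (since 801 mod 8 = 1)
  pull out 2: (2/801) = +1  (since 801 mod 8 = 1)
  pull out 2: (2/801) = +1  (since 801 mod 8 = 1)
  reciprocity: (23/801) -> +(801/23)
  reduce: (19/23)
  reciprocity: (19/23) -> -(23/19)
  reduce: (4/19)
  pull out 2: (2/19) = -1  (since 19 mod 8 = 3)
  pull out 2: (2/19) = -1  (since 19 mod 8 = 3)
  (1/19) = 1
Product of signs = -1

-1


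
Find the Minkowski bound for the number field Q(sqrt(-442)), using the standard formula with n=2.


d = -442, d mod 4 = 2, so disc(K) = 4d = -1768; |disc(K)| = 1768
Imaginary quadratic field, so n = 2, s = r2 = 1, r1 = 0
M = (n!/n^n) * (4/pi)^s * sqrt(|disc(K)|) = (2!/2^2) * (4/pi)^1 * sqrt(1768)
= 0.5 * 1.273240 * 42.047592
= 26.7683

26.7683


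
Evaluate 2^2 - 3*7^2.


x^2 - d*y^2
= 2^2 - 3*7^2
= 4 - 147
= -143

-143


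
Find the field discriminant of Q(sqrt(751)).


For K = Q(sqrt(d)) with d squarefree: disc(K) = d if d = 1 mod 4, and disc(K) = 4d if d = 2 or 3 mod 4.
Here d = 751, and d mod 4 = 3.
d = 3 mod 4, not 1 (O_K = Z[sqrt(d)]), so disc(K) = 4d = 4 * (751) = 3004

3004


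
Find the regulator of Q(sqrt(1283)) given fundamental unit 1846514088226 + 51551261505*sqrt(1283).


epsilon = 1846514088226 + 51551261505*sqrt(1283)
= 3.6930e+12
R = ln(3.6930e+12)
= 28.9375

28.9375
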